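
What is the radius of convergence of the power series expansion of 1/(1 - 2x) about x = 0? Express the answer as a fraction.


Expanding 1/(1 - 2x) = sum_{k>=0} 2^k x^k, the series converges when |2x| < 1, i.e., |x| < 1/2.
So the radius of convergence is 1/2 = 1/2.

1/2


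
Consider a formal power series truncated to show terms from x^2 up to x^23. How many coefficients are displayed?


From x^2 to x^23 inclusive, the count is 23 - 2 + 1 = 22.

22


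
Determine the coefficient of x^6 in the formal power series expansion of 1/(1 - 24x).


The geometric series identity gives 1/(1 - c x) = sum_{k>=0} c^k x^k, so the coefficient of x^k is c^k.
Here c = 24 and k = 6.
Computing: 24^6 = 191102976

191102976


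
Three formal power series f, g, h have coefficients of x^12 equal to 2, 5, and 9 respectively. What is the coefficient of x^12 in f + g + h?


Series addition is componentwise:
2 + 5 + 9
= 16

16


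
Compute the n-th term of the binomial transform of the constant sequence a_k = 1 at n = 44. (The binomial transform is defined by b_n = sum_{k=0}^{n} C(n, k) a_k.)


With a_k = 1 for all k, b_n = sum_{k=0}^{n} C(n, k) = 2^n by the binomial theorem.
For n = 44: 2^44 = 17592186044416.

17592186044416


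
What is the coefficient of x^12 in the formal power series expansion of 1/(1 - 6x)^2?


The general identity 1/(1 - c x)^r = sum_{k>=0} c^k C(k + r - 1, r - 1) x^k follows by substituting y = c x into 1/(1 - y)^r = sum_{k>=0} C(k + r - 1, r - 1) y^k.
For c = 6, r = 2, k = 12:
6^12 * C(13, 1) = 2176782336 * 13 = 28298170368.

28298170368


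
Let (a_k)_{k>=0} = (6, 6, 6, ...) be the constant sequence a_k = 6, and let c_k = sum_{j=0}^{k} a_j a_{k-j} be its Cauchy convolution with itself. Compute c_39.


Since a_j = 6 for all j >= 0, the convolution sum becomes
c_k = sum_{j=0}^{k} 6 * 6 = 36 * (k + 1).
Equivalently, the generating function of (a_k) is 6/(1 - x) and its square is 36/(1 - x)^2 = sum_{k>=0} 36(k + 1) x^k.
For k = 39: 36 * 40 = 1440.

1440


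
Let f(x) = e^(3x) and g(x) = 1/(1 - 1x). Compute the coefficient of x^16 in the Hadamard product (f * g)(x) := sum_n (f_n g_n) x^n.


Expanding: f_k = 3^k/k! (from e^(3x)) and g_k = 1^k (from 1/(1 - 1x)). So the Hadamard coefficient (f * g)_k = 3^k 1^k / k! = (3)^k / k!.
For k = 16: 3^16/16! = 43046721/20922789888000 = 59049/28700672000.

59049/28700672000


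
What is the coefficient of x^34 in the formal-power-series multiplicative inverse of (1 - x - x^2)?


Let the inverse be f(x) = sum_{k>=0} a_k x^k. From f(x) * (1 - x - x^2) = 1 and matching coefficients:
 x^0: a_0 = 1.
 x^1: a_1 - a_0 = 0, so a_1 = 1.
 x^k (k >= 2): a_k - a_{k-1} - a_{k-2} = 0, i.e. a_k = a_{k-1} + a_{k-2}.
This is the Fibonacci-type recurrence shifted so that a_0 = a_1 = 1.
Iterating: a_0=1, a_1=1, a_2=2, a_3=3, a_4=5, a_5=8, a_6=13, a_7=21, a_8=34, a_9=55, ...
a_34 = 9227465.

9227465


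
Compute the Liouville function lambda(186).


The Liouville function is lambda(k) = (-1)^Omega(k), where Omega(k) counts the prime factors of k with multiplicity.
Factoring: 186 = 2 * 3 * 31, so Omega(186) = 3.
lambda(186) = (-1)^3 = -1.

-1


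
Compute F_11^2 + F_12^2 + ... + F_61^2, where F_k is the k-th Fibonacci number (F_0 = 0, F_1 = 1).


There is a standard identity sum_{k=0}^{N} F_k^2 = F_N * F_{N+1} (proved inductively from the telescoping relation F_k^2 = F_k F_{k+1} - F_{k-1} F_k). Then
sum_{k=11}^{61} F_k^2 = F_61 F_62 - F_10 F_11.
Computing: F_61 = 2504730781961, F_62 = 4052739537881, F_10 = 55, F_11 = 89.
Sum = 2504730781961 * 4052739537881 - 55 * 89 = 10151021471800938910959746.

10151021471800938910959746


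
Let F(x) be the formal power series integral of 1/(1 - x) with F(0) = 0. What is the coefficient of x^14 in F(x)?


1/(1 - x) = sum_{k>=0} x^k. Integrating termwise and using F(0) = 0 gives
F(x) = sum_{k>=0} x^(k+1) / (k+1) = sum_{m>=1} x^m / m = -ln(1 - x).
So the coefficient of x^14 is 1/14 = 1/14.

1/14


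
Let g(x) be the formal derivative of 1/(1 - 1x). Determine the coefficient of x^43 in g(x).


Differentiate termwise: d/dx sum_{k>=0} 1^k x^k = sum_{k>=1} k 1^k x^(k-1) = sum_{j>=0} (j+1) 1^(j+1) x^j.
Equivalently, d/dx [1/(1 - 1x)] = 1/(1 - 1x)^2.
For j = 43: 44 * 1^44 = 44 * 1 = 44.

44


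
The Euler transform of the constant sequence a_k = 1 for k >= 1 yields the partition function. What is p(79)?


The Euler transform converts the sequence a_k = 1 into the number of integer partitions.
Using the recurrence or dynamic programming:
p(79) = 13848650

13848650


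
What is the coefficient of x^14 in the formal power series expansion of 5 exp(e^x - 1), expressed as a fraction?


exp(e^x - 1) is the exponential generating function for the Bell numbers Bell_k: exp(e^x - 1) = sum_{k>=0} Bell_k x^k / k!.
So the coefficient of x^14 in 5 exp(e^x - 1) is 5 Bell_14 / 14!.
Computing: Bell_14 = 190899322 and 14! = 87178291200, giving
5 * 190899322/87178291200 = 95449661/8717829120.

95449661/8717829120


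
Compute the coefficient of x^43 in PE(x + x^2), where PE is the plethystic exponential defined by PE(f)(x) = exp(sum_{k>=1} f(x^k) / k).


With f(x) = x + x^2, the exponent is sum_{k>=1} (x^k + x^(2k)) / k = -ln(1 - x) - ln(1 - x^2). Exponentiating:
PE(x + x^2) = 1 / ((1 - x)(1 - x^2)).
This is the generating function for partitions of n into parts of size 1 or 2. The number of 2's can be any j in 0..21, and the rest are 1's, so
[x^43] = floor(43/2) + 1 = 22.

22


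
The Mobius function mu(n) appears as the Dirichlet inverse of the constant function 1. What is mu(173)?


173 = 173 (all distinct primes).
mu(173) = (-1)^1 = -1

-1


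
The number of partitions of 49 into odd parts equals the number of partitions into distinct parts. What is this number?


Computing partitions of 49 into odd parts (1, 3, 5, ...):
Using the generating function prod_{k>=0} 1/(1-x^(2k+1)),
the count is 3264

3264


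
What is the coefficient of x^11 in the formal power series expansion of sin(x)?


The Maclaurin series is sin(t) = sum_{k>=0} (-1)^k t^(2k+1) / (2k+1)!, so substituting t = x, only odd powers of x are nonzero, with coefficient of x^(2k+1) equal to (-1)^k / (2k+1)!.
Write 11 = 2*5 + 1, giving the coefficient (-1)^5 / 11! = -1/39916800 = -1/39916800.

-1/39916800


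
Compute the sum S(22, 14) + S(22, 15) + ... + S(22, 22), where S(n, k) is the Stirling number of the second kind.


By definition, S(n, k) counts partitions of an n-set into exactly k nonempty blocks.
Computing row n = 22 for k = 14..22:
S(22, k): 3295165281331, 345615943200, 26046574004, 1404142047, 53374629, 1389850, 23485, 231, 1
Sum = 3668286728778.

3668286728778


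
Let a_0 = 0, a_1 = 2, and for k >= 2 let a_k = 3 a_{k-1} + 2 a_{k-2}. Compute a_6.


Iterating the recurrence forward:
a_0 = 0
a_1 = 2
a_2 = 3*2 + 2*0 = 6
a_3 = 3*6 + 2*2 = 22
a_4 = 3*22 + 2*6 = 78
a_5 = 3*78 + 2*22 = 278
a_6 = 3*278 + 2*78 = 990
So a_6 = 990.

990


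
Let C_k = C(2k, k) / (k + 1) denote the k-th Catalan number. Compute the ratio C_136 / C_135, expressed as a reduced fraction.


Using C_k = (2k)! / (k! (k+1)!), the ratio C_{k+1}/C_k simplifies to
C_{k+1}/C_k = [(2k+2)! / ((k+1)! (k+2)!)] * [k! (k+1)! / (2k)!]
 = (2k+2)(2k+1) / ((k+1)(k+2)) = 2(2k+1) / (k+2).
For k = 135: 2(2*135 + 1) / (135 + 2) = 542/137 = 542/137.

542/137


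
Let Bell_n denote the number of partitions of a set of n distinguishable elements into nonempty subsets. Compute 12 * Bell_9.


Bell_9 can be computed from the Bell triangle or from Dobinski's identity Bell_n = (1/e) * sum_{k>=0} k^n / k!.
Computing Bell_9 = 21147.
Then 12 * 21147 = 253764.

253764


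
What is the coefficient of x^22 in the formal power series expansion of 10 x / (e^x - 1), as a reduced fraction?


The exponential generating function for Bernoulli numbers is
x / (e^x - 1) = sum_{k>=0} B_k x^k / k!.
So the coefficient of x^22 in 10 x / (e^x - 1) is 10 B_22 / 22!.
Computing: B_22 = 854513/138, 22! = 1124000727777607680000, giving
10 * 854513/138 / 1124000727777607680000 = 77683/1410110003939180544000.

77683/1410110003939180544000


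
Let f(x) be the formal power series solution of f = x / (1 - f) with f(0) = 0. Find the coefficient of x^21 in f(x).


Apply Lagrange inversion: f = x * phi(f) with phi(t) = 1/(1 - t), so
[x^n] f = (1/n) [t^(n-1)] phi(t)^n = (1/n) [t^(n-1)] (1 - t)^(-n) = (1/n) C(2n - 2, n - 1) = C_{n-1}.
For n = 21: C_20 = C(40, 20) / 21 = 137846528820/21 = 6564120420 = 6564120420.

6564120420


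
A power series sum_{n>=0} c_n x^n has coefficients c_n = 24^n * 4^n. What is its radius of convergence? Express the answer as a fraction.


By the root test (Cauchy-Hadamard), the radius is R = 1 / limsup_n |c_n|^(1/n).
Here |c_n|^(1/n) = (24^n * 4^n)^(1/n) = 24 * 4 = 96 for all n.
So R = 1/96 = 1/96.

1/96


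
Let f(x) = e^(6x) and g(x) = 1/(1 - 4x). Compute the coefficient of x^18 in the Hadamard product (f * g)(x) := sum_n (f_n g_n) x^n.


Expanding: f_k = 6^k/k! (from e^(6x)) and g_k = 4^k (from 1/(1 - 4x)). So the Hadamard coefficient (f * g)_k = 6^k 4^k / k! = (24)^k / k!.
For k = 18: 24^18/18! = 6979147079584381377970176/6402373705728000 = 16231265527136256/14889875.

16231265527136256/14889875


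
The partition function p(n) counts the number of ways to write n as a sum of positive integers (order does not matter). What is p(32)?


Using the generating function prod_{k>=1} 1/(1-x^k), we compute p(32).
By dynamic programming over parts 1 through 32:
p(32) = 8349

8349


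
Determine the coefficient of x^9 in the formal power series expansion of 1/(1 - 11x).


The geometric series identity gives 1/(1 - c x) = sum_{k>=0} c^k x^k, so the coefficient of x^k is c^k.
Here c = 11 and k = 9.
Computing: 11^9 = 2357947691

2357947691


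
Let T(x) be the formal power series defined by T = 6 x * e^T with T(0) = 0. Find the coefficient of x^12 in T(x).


Apply the Lagrange inversion formula: if T = 6 x * phi(T) with phi(t) = e^t, then
[x^n] T = 6^n * (1/n) [t^(n-1)] phi(t)^n = 6^n * (1/n) [t^(n-1)] e^(n t) = 6^n * (1/n) * n^(n-1) / (n-1)! = 6^n * n^(n-1) / n!.
When c = 1 this is the Cayley count of rooted labeled trees on n vertices, divided by n!.
For n = 12: 6^12 * 12^11 / 12! = 2176782336 * 743008370688/479001600 = 6499837226778624/1925.

6499837226778624/1925


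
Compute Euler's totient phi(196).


phi(n) counts integers in [1, n] coprime to n. Using the multiplicative formula phi(n) = n * prod_{p | n} (1 - 1/p):
196 = 2^2 * 7^2, so
phi(196) = 196 * (1 - 1/2) * (1 - 1/7) = 84.

84


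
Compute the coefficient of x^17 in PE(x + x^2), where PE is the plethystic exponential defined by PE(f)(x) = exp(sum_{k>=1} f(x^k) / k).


With f(x) = x + x^2, the exponent is sum_{k>=1} (x^k + x^(2k)) / k = -ln(1 - x) - ln(1 - x^2). Exponentiating:
PE(x + x^2) = 1 / ((1 - x)(1 - x^2)).
This is the generating function for partitions of n into parts of size 1 or 2. The number of 2's can be any j in 0..8, and the rest are 1's, so
[x^17] = floor(17/2) + 1 = 9.

9


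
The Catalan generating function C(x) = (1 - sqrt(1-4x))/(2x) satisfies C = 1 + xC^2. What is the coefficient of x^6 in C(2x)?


Substituting x -> 2x scales the n-th coefficient by 2^n, so [x^6] C(2x) = 2^6 * C_6.
C_6 = C(2*6, 6)/(7) = 924/7 = 132.
So 2^6 * 132 = 64 * 132 = 8448.

8448


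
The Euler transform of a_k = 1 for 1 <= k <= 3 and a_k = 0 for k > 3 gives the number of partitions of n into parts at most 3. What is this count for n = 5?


Partitions of 5 into parts at most 3:
Using generating function (1-x)^(-1)(1-x^2)^(-1)(1-x^3)^(-1),
the coefficient of x^5 = 5

5


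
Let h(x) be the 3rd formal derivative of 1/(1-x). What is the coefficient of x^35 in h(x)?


Differentiating 3 times: d^3/dx^3 [1/(1-x)] = 3!/(1-x)^4.
The expansion 1/(1-x)^4 = sum_{k>=0} C(k+3, 3) x^k, so the coefficient of x^n in 3!/(1-x)^4 is 3! * C(n+3, 3).
For n = 35: 6 * C(38, 3) = 6 * 8436 = 50616

50616


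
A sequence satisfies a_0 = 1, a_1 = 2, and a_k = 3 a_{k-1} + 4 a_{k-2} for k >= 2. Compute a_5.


The characteristic equation is t^2 - 3 t - 4 = 0, with roots r_1 = 4 and r_2 = -1 (so c_1 = r_1 + r_2, c_2 = -r_1 r_2 as required).
One can use the closed form a_n = A r_1^n + B r_2^n, but direct iteration is more reliable:
a_0 = 1, a_1 = 2, a_2 = 10, a_3 = 38, a_4 = 154, a_5 = 614.
So a_5 = 614.

614


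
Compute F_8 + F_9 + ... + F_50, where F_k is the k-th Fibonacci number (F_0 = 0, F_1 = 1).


Use the identity sum_{k=0}^{N} F_k = F_{N+2} - 1 (which follows from F_{k+2} - F_{k+1} = F_k). Then
sum_{k=8}^{50} F_k = (F_{52} - 1) - (F_{9} - 1) = F_{52} - F_{9}.
Computing: F_{52} = 32951280099, F_{9} = 34, so
Sum = 32951280099 - 34 = 32951280065.

32951280065


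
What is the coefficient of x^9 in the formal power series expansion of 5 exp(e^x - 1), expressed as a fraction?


exp(e^x - 1) is the exponential generating function for the Bell numbers Bell_k: exp(e^x - 1) = sum_{k>=0} Bell_k x^k / k!.
So the coefficient of x^9 in 5 exp(e^x - 1) is 5 Bell_9 / 9!.
Computing: Bell_9 = 21147 and 9! = 362880, giving
5 * 21147/362880 = 1007/3456.

1007/3456


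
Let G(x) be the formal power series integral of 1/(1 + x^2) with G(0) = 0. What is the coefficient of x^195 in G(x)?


1/(1 + x^2) = sum_{j>=0} (-1)^j x^(2j). Integrating termwise with G(0) = 0:
G(x) = sum_{j>=0} (-1)^j x^(2j+1) / (2j+1) = arctan(x).
Only odd powers are nonzero. For x^195 write 195 = 2*97 + 1, giving
(-1)^97 / 195 = -1/195 = -1/195.

-1/195


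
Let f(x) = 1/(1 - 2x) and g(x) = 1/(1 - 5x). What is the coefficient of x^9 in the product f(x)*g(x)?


The coefficient of x^n in f*g is the Cauchy product: sum_{k=0}^{n} a^k * b^(n-k).
With a=2, b=5, n=9:
sum_{k=0}^{9} 2^k * 5^(9-k)
= 3254867

3254867


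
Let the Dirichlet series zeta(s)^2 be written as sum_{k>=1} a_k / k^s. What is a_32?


The Dirichlet convolution of the constant function 1 with itself gives (1 * 1)(k) = sum_{d | k} 1 = d(k), the number of positive divisors of k.
Since zeta(s) = sum_{k>=1} 1/k^s, we have zeta(s)^2 = sum_{k>=1} d(k)/k^s, so a_k = d(k).
For k = 32: the divisors are 1, 2, 4, 8, 16, 32.
Count = 6.

6


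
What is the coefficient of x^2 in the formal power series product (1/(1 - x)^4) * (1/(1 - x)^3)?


Combine the factors: (1/(1 - x)^4) * (1/(1 - x)^3) = 1/(1 - x)^7.
Then use 1/(1 - x)^r = sum_{k>=0} C(k + r - 1, r - 1) x^k with r = 7 and k = 2:
C(8, 6) = 28.

28


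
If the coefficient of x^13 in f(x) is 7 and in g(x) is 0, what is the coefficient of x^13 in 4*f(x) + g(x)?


Scalar multiplication scales coefficients: 4 * 7 = 28.
Then add the g coefficient: 28 + 0
= 28

28


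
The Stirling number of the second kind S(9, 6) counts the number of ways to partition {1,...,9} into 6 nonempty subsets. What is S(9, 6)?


Using the explicit formula S(n,k) = (1/k!) sum_{j=0}^{k} (-1)^(k-j) C(k,j) j^n:
S(9, 6) = 2646
Equivalently, S(n,k) is n! times the coefficient of x^n in the EGF (e^x - 1)^k / k!.

2646


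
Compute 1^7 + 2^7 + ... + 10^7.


This power sum has a closed form given by Faulhaber's formula
sum_{k=1}^{m} k^p = (1 / (p + 1)) * sum_{j=0}^{p} C(p + 1, j) B_j m^(p + 1 - j),
but for small m direct computation is fastest:
1 + 128 + 2187 + 16384 + 78125 + 279936 + 823543 + 2097152 + 4782969 + 10000000 = 18080425.

18080425


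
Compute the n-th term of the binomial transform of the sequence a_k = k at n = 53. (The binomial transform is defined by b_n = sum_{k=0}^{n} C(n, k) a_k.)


With a_k = k, b_n = sum_{k=0}^{n} C(n, k) k. Using k * C(n, k) = n * C(n-1, k-1) gives b_n = n * sum_{k>=1} C(n-1, k-1) = n * 2^(n-1).
For n = 53: 53 * 2^52 = 53 * 4503599627370496 = 238690780250636288.

238690780250636288


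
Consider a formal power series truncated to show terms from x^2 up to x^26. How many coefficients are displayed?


From x^2 to x^26 inclusive, the count is 26 - 2 + 1 = 25.

25


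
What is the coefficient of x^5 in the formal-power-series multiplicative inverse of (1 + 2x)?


The inverse is 1/(1 + 2x). Apply the geometric identity 1/(1 - y) = sum_{k>=0} y^k with y = -2x:
1/(1 + 2x) = sum_{k>=0} (-2)^k x^k.
So the coefficient of x^5 is (-2)^5 = -32.

-32


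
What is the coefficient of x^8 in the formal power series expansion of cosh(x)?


The Maclaurin series is cosh(t) = sum_{m>=0} t^(2m) / (2m)!, so substituting t = x, only even powers of x are nonzero, with coefficient of x^(2m) equal to 1 / (2m)!.
For x^8 the coefficient is 1/8! = 1/40320 = 1/40320.

1/40320


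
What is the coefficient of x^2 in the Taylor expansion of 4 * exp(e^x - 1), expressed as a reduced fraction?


exp(e^x - 1) = sum_{k>=0} Bell_k x^k / k!, where Bell_k is the k-th Bell number.
So the coefficient of x^2 is 4 * Bell_2 / 2!.
Computing: Bell_2 = 2 and 2! = 2, giving
4 * 2/2 = 4.

4


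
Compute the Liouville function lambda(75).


The Liouville function is lambda(k) = (-1)^Omega(k), where Omega(k) counts the prime factors of k with multiplicity.
Factoring: 75 = 3 * 5 * 5, so Omega(75) = 3.
lambda(75) = (-1)^3 = -1.

-1


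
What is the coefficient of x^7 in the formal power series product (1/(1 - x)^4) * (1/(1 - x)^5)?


Combine the factors: (1/(1 - x)^4) * (1/(1 - x)^5) = 1/(1 - x)^9.
Then use 1/(1 - x)^r = sum_{k>=0} C(k + r - 1, r - 1) x^k with r = 9 and k = 7:
C(15, 8) = 6435.

6435


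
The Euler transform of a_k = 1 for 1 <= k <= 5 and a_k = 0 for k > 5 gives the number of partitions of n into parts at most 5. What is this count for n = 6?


Partitions of 6 into parts at most 5:
Using generating function (1-x)^(-1)(1-x^2)^(-1)...(1-x^5)^(-1),
the coefficient of x^6 = 10

10


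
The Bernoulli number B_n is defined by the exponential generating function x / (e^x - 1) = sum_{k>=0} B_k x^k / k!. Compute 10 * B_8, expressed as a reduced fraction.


Bernoulli numbers can also be computed recursively via B_0 = 1 and sum_{j=0}^{m} C(m+1, j) B_j = 0 for m >= 1. Odd-index Bernoulli numbers vanish for k >= 3.
Computing B_8 = -1/30, so 10 * B_8 = 10 * -1/30 = -1/3.

-1/3


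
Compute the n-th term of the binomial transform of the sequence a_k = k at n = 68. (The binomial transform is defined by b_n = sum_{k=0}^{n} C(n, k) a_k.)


With a_k = k, b_n = sum_{k=0}^{n} C(n, k) k. Using k * C(n, k) = n * C(n-1, k-1) gives b_n = n * sum_{k>=1} C(n-1, k-1) = n * 2^(n-1).
For n = 68: 68 * 2^67 = 68 * 147573952589676412928 = 10035028776097996079104.

10035028776097996079104


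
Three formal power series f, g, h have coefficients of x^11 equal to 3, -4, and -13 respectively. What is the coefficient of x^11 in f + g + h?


Series addition is componentwise:
3 + -4 + -13
= -14

-14


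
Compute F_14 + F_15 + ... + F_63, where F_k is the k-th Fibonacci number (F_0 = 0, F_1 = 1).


Use the identity sum_{k=0}^{N} F_k = F_{N+2} - 1 (which follows from F_{k+2} - F_{k+1} = F_k). Then
sum_{k=14}^{63} F_k = (F_{65} - 1) - (F_{15} - 1) = F_{65} - F_{15}.
Computing: F_{65} = 17167680177565, F_{15} = 610, so
Sum = 17167680177565 - 610 = 17167680176955.

17167680176955


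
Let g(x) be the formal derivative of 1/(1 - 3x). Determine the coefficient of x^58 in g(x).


Differentiate termwise: d/dx sum_{k>=0} 3^k x^k = sum_{k>=1} k 3^k x^(k-1) = sum_{j>=0} (j+1) 3^(j+1) x^j.
Equivalently, d/dx [1/(1 - 3x)] = 3/(1 - 3x)^2.
For j = 58: 59 * 3^59 = 59 * 14130386091738734504764811067 = 833692779412585335781123852953.

833692779412585335781123852953


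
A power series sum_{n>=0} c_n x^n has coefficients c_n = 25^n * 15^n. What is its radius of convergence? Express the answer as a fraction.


By the root test (Cauchy-Hadamard), the radius is R = 1 / limsup_n |c_n|^(1/n).
Here |c_n|^(1/n) = (25^n * 15^n)^(1/n) = 25 * 15 = 375 for all n.
So R = 1/375 = 1/375.

1/375


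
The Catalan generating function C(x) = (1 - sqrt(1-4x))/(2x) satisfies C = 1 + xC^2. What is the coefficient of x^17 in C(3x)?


Substituting x -> 3x scales the n-th coefficient by 3^n, so [x^17] C(3x) = 3^17 * C_17.
C_17 = C(2*17, 17)/(18) = 2333606220/18 = 129644790.
So 3^17 * 129644790 = 129140163 * 129644790 = 16742349312700770.

16742349312700770


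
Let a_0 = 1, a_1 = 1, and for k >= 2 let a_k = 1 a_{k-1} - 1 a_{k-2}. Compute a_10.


Iterating the recurrence forward:
a_0 = 1
a_1 = 1
a_2 = 1*1 - 1*1 = 0
a_3 = 1*0 - 1*1 = -1
a_4 = 1*-1 - 1*0 = -1
a_5 = 1*-1 - 1*-1 = 0
a_6 = 1*0 - 1*-1 = 1
a_7 = 1*1 - 1*0 = 1
a_8 = 1*1 - 1*1 = 0
a_9 = 1*0 - 1*1 = -1
a_10 = 1*-1 - 1*0 = -1
So a_10 = -1.

-1


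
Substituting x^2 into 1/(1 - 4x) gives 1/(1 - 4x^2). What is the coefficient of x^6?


The coefficient of x^(2m) in 1/(1 - 4x^2) is 4^m.
With n = 6 = 2*3, the coefficient is 4^3 = 64.

64


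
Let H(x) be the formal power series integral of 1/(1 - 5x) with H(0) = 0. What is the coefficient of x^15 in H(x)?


1/(1 - 5x) = sum_{k>=0} 5^k x^k. Integrating termwise with H(0) = 0:
H(x) = sum_{k>=0} 5^k x^(k+1) / (k+1) = sum_{m>=1} 5^(m-1) x^m / m.
For m = 15: 5^14/15 = 6103515625/15 = 1220703125/3.

1220703125/3


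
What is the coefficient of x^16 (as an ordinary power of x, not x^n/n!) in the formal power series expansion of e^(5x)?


The exponential series is e^y = sum_{k>=0} y^k / k!. Substituting y = 5x gives
e^(5x) = sum_{k>=0} 5^k x^k / k!.
So the coefficient of x^n is a^n/n! with a = 5, n = 16:
5^16 / 16! = 152587890625/20922789888000 = 1220703125/167382319104

1220703125/167382319104


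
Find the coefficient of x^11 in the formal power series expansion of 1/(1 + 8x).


Write 1/(1 + c x) = 1/(1 - (-c) x) and apply the geometric-series identity
1/(1 - y) = sum_{k>=0} y^k to get 1/(1 + c x) = sum_{k>=0} (-c)^k x^k.
So the coefficient of x^k is (-c)^k = (-1)^k * c^k.
Here c = 8 and k = 11:
(-8)^11 = -1 * 8589934592 = -8589934592

-8589934592


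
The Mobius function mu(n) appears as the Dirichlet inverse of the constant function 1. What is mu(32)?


32 has a squared prime factor, so mu(32) = 0.
Factorization reveals a repeated prime.

0


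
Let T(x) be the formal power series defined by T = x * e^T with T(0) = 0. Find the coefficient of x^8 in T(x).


Apply the Lagrange inversion formula: if T = x * phi(T) with phi(t) = e^t, then
[x^n] T = (1/n) [t^(n-1)] phi(t)^n = (1/n) [t^(n-1)] e^(n t) = (1/n) * n^(n-1) / (n-1)! = n^(n-1) / n!.
When c = 1 this is the Cayley count of rooted labeled trees on n vertices, divided by n!.
For n = 8: 8^7 / 8! = 2097152/40320 = 16384/315.

16384/315


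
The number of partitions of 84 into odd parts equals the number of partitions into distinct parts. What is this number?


Computing partitions of 84 into odd parts (1, 3, 5, ...):
Using the generating function prod_{k>=0} 1/(1-x^(2k+1)),
the count is 111322

111322


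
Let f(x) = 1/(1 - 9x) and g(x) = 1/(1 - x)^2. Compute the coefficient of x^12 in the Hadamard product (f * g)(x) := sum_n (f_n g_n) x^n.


f has coefficients f_k = 9^k. For g = 1/(1 - x)^2 the coefficient is g_k = C(k + 1, 1) = k + 1. The Hadamard coefficient is (f * g)_k = 9^k * (k + 1).
For k = 12: 9^12 * 13 = 282429536481 * 13 = 3671583974253.

3671583974253


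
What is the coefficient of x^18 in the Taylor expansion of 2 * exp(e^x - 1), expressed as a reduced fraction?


exp(e^x - 1) = sum_{k>=0} Bell_k x^k / k!, where Bell_k is the k-th Bell number.
So the coefficient of x^18 is 2 * Bell_18 / 18!.
Computing: Bell_18 = 682076806159 and 18! = 6402373705728000, giving
2 * 682076806159/6402373705728000 = 97439543737/457312407552000.

97439543737/457312407552000


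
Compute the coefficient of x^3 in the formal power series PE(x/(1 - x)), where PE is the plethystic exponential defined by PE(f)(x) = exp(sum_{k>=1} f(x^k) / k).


For f(x) = x/(1 - x) we have
sum_{k>=1} f(x^k) / k = sum_{k>=1} (1/k) * x^k / (1 - x^k) = sum_{k, m >= 1} x^(k m) / k,
which after exponentiating simplifies to
PE(x/(1 - x)) = prod_{k>=1} 1 / (1 - x^k).
This is the generating function for the partition function p(n), so the coefficient of x^3 is p(3).
Computing p(3) by dynamic programming over parts 1, 2, ..., 3: p(3) = 3.

3


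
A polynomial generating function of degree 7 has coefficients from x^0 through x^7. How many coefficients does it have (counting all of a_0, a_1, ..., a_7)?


A polynomial of degree 7 takes the form a_0 + a_1 x + ... + a_7 x^7.
The number of coefficients is 7 + 1 = 8.

8


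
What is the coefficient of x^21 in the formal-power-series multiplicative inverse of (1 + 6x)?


The inverse is 1/(1 + 6x). Apply the geometric identity 1/(1 - y) = sum_{k>=0} y^k with y = -6x:
1/(1 + 6x) = sum_{k>=0} (-6)^k x^k.
So the coefficient of x^21 is (-6)^21 = -21936950640377856.

-21936950640377856


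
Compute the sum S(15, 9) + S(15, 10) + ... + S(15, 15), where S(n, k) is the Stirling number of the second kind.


By definition, S(n, k) counts partitions of an n-set into exactly k nonempty blocks.
Computing row n = 15 for k = 9..15:
S(15, k): 67128490, 12662650, 1479478, 106470, 4550, 105, 1
Sum = 81381744.

81381744


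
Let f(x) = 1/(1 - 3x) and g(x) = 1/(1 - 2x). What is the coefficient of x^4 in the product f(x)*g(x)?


The coefficient of x^n in f*g is the Cauchy product: sum_{k=0}^{n} a^k * b^(n-k).
With a=3, b=2, n=4:
sum_{k=0}^{4} 3^k * 2^(4-k)
= 211

211


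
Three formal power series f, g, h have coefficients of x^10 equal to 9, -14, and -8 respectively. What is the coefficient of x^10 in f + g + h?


Series addition is componentwise:
9 + -14 + -8
= -13

-13


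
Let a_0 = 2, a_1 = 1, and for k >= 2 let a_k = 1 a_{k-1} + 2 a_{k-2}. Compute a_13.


Iterating the recurrence forward:
a_0 = 2
a_1 = 1
a_2 = 1*1 + 2*2 = 5
a_3 = 1*5 + 2*1 = 7
a_4 = 1*7 + 2*5 = 17
a_5 = 1*17 + 2*7 = 31
a_6 = 1*31 + 2*17 = 65
a_7 = 1*65 + 2*31 = 127
a_8 = 1*127 + 2*65 = 257
a_9 = 1*257 + 2*127 = 511
a_10 = 1*511 + 2*257 = 1025
a_11 = 1*1025 + 2*511 = 2047
a_12 = 1*2047 + 2*1025 = 4097
a_13 = 1*4097 + 2*2047 = 8191
So a_13 = 8191.

8191


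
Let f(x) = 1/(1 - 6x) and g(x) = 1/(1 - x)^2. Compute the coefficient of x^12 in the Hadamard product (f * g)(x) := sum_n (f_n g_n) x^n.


f has coefficients f_k = 6^k. For g = 1/(1 - x)^2 the coefficient is g_k = C(k + 1, 1) = k + 1. The Hadamard coefficient is (f * g)_k = 6^k * (k + 1).
For k = 12: 6^12 * 13 = 2176782336 * 13 = 28298170368.

28298170368


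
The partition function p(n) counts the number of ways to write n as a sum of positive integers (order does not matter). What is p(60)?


Using the generating function prod_{k>=1} 1/(1-x^k), we compute p(60).
By dynamic programming over parts 1 through 60:
p(60) = 966467

966467


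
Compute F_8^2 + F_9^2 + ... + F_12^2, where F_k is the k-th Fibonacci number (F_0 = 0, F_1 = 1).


There is a standard identity sum_{k=0}^{N} F_k^2 = F_N * F_{N+1} (proved inductively from the telescoping relation F_k^2 = F_k F_{k+1} - F_{k-1} F_k). Then
sum_{k=8}^{12} F_k^2 = F_12 F_13 - F_7 F_8.
Computing: F_12 = 144, F_13 = 233, F_7 = 13, F_8 = 21.
Sum = 144 * 233 - 13 * 21 = 33279.

33279


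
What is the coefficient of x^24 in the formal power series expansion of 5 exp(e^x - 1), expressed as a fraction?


exp(e^x - 1) is the exponential generating function for the Bell numbers Bell_k: exp(e^x - 1) = sum_{k>=0} Bell_k x^k / k!.
So the coefficient of x^24 in 5 exp(e^x - 1) is 5 Bell_24 / 24!.
Computing: Bell_24 = 445958869294805289 and 24! = 620448401733239439360000, giving
5 * 445958869294805289/620448401733239439360000 = 148652956431601763/41363226782215962624000.

148652956431601763/41363226782215962624000


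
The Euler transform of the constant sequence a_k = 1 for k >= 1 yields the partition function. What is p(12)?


The Euler transform converts the sequence a_k = 1 into the number of integer partitions.
Using the recurrence or dynamic programming:
p(12) = 77

77


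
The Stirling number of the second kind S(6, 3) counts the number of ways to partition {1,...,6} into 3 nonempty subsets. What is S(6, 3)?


Using the explicit formula S(n,k) = (1/k!) sum_{j=0}^{k} (-1)^(k-j) C(k,j) j^n:
S(6, 3) = 90
Equivalently, S(n,k) is n! times the coefficient of x^n in the EGF (e^x - 1)^k / k!.

90


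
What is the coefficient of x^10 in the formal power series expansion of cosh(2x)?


The Maclaurin series is cosh(t) = sum_{m>=0} t^(2m) / (2m)!, so substituting t = 2x, only even powers of x are nonzero, with coefficient of x^(2m) equal to 2^(2m) / (2m)!.
For x^10 the coefficient is 2^10/10! = 1024/3628800 = 4/14175.

4/14175


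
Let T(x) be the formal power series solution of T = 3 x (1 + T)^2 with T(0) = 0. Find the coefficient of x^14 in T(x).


Apply the Lagrange inversion formula: if T = 3 x * phi(T) with phi(t) = (1 + t)^2, then [x^n] T = 3^n * (1/n) [t^(n-1)] phi(t)^n = 3^n * (1/n) [t^(n-1)] (1 + t)^(2n) = 3^n * (1/n) C(2n, n-1).
Using the identity C(2n, n-1) = C(2n, n) * n / (n+1), the unscaled factor equals C(2n, n) / (n+1) = C_n, the n-th Catalan number.
For n = 14: C_14 = C(28, 14) / 15 = 40116600/15 = 2674440.
With the 3^14 = 4782969 factor, the coefficient is 4782969 * 2674440 = 12791763612360.

12791763612360


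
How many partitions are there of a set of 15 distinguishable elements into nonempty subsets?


Bell_15 can be computed from the Bell triangle or from Dobinski's identity Bell_n = (1/e) * sum_{k>=0} k^n / k!.
Computing Bell_15 = 1382958545.

1382958545


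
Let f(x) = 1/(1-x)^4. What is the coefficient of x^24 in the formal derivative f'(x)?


Differentiate: d/dx [ 1/(1-x)^r ] = r / (1-x)^(r+1).
Here r = 4, so f'(x) = 4 / (1-x)^5.
The expansion of 1/(1-x)^(r+1) has coefficient of x^n equal to C(n+r, r).
So the coefficient of x^24 in f'(x) is
4 * C(28, 4) = 4 * 20475 = 81900

81900


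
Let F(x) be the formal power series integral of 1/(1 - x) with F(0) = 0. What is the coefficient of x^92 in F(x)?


1/(1 - x) = sum_{k>=0} x^k. Integrating termwise and using F(0) = 0 gives
F(x) = sum_{k>=0} x^(k+1) / (k+1) = sum_{m>=1} x^m / m = -ln(1 - x).
So the coefficient of x^92 is 1/92 = 1/92.

1/92


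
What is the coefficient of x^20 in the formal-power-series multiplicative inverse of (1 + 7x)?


The inverse is 1/(1 + 7x). Apply the geometric identity 1/(1 - y) = sum_{k>=0} y^k with y = -7x:
1/(1 + 7x) = sum_{k>=0} (-7)^k x^k.
So the coefficient of x^20 is (-7)^20 = 79792266297612001.

79792266297612001


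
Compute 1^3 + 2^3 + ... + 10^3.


This power sum has a closed form given by Faulhaber's formula
sum_{k=1}^{m} k^p = (1 / (p + 1)) * sum_{j=0}^{p} C(p + 1, j) B_j m^(p + 1 - j),
but for small m direct computation is fastest:
1 + 8 + 27 + 64 + 125 + 216 + 343 + 512 + 729 + 1000 = 3025.

3025


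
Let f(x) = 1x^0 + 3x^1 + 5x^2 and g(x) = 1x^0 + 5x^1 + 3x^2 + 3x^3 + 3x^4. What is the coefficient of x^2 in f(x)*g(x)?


Cauchy product at x^2:
1*3 + 3*5 + 5*1
= 23

23


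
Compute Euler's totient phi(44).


phi(n) counts integers in [1, n] coprime to n. Using the multiplicative formula phi(n) = n * prod_{p | n} (1 - 1/p):
44 = 2^2 * 11, so
phi(44) = 44 * (1 - 1/2) * (1 - 1/11) = 20.

20


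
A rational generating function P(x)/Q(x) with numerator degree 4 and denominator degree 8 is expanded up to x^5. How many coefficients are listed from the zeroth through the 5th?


Expanding up to x^5 gives the coefficients for x^0, x^1, ..., x^5.
That is 5 + 1 = 6 coefficients in total.

6


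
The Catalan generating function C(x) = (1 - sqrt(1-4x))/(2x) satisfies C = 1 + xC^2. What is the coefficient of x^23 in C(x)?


Substituting x -> x scales the n-th coefficient by 1, so [x^23] C(x) = C_23.
C_23 = C(2*23, 23)/(24) = 8233430727600/24 = 343059613650.
= 343059613650.

343059613650


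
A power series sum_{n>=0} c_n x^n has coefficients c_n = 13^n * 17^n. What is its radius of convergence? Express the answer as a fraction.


By the root test (Cauchy-Hadamard), the radius is R = 1 / limsup_n |c_n|^(1/n).
Here |c_n|^(1/n) = (13^n * 17^n)^(1/n) = 13 * 17 = 221 for all n.
So R = 1/221 = 1/221.

1/221


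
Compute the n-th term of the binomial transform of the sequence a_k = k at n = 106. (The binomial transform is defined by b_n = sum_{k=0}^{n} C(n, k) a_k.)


With a_k = k, b_n = sum_{k=0}^{n} C(n, k) k. Using k * C(n, k) = n * C(n-1, k-1) gives b_n = n * sum_{k>=1} C(n-1, k-1) = n * 2^(n-1).
For n = 106: 106 * 2^105 = 106 * 40564819207303340847894502572032 = 4299870835974154129876817272635392.

4299870835974154129876817272635392


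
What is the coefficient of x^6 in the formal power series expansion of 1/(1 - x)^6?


The expansion 1/(1 - x)^r = sum_{k>=0} C(k + r - 1, r - 1) x^k follows from the multiset / negative-binomial theorem (or from repeated differentiation of the geometric series).
For r = 6 and k = 6:
C(11, 5) = 39916800 / (120 * 720) = 462.

462


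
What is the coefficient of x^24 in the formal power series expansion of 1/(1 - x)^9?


The negative binomial / multiset identity is
1/(1 - x)^r = sum_{k>=0} C(k + r - 1, r - 1) x^k.
Here r = 9 and k = 24, so the coefficient is
C(24 + 8, 8) = C(32, 8)
= 10518300

10518300


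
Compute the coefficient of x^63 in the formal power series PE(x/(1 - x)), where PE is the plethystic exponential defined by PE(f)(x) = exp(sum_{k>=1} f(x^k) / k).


For f(x) = x/(1 - x) we have
sum_{k>=1} f(x^k) / k = sum_{k>=1} (1/k) * x^k / (1 - x^k) = sum_{k, m >= 1} x^(k m) / k,
which after exponentiating simplifies to
PE(x/(1 - x)) = prod_{k>=1} 1 / (1 - x^k).
This is the generating function for the partition function p(n), so the coefficient of x^63 is p(63).
Computing p(63) by dynamic programming over parts 1, 2, ..., 63: p(63) = 1505499.

1505499


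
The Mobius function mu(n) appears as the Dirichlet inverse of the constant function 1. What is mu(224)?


224 has a squared prime factor, so mu(224) = 0.
Factorization reveals a repeated prime.

0


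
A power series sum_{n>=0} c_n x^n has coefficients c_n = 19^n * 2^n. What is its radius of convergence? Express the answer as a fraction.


By the root test (Cauchy-Hadamard), the radius is R = 1 / limsup_n |c_n|^(1/n).
Here |c_n|^(1/n) = (19^n * 2^n)^(1/n) = 19 * 2 = 38 for all n.
So R = 1/38 = 1/38.

1/38


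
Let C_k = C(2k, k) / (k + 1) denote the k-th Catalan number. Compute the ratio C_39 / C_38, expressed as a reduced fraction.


Using C_k = (2k)! / (k! (k+1)!), the ratio C_{k+1}/C_k simplifies to
C_{k+1}/C_k = [(2k+2)! / ((k+1)! (k+2)!)] * [k! (k+1)! / (2k)!]
 = (2k+2)(2k+1) / ((k+1)(k+2)) = 2(2k+1) / (k+2).
For k = 38: 2(2*38 + 1) / (38 + 2) = 154/40 = 77/20.

77/20


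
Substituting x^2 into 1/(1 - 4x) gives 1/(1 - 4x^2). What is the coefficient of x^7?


Since 1/(1 - 4x^2) only has even powers of x,
the coefficient of x^7 (odd) is 0.

0


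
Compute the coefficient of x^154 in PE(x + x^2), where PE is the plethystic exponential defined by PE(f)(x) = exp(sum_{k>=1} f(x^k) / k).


With f(x) = x + x^2, the exponent is sum_{k>=1} (x^k + x^(2k)) / k = -ln(1 - x) - ln(1 - x^2). Exponentiating:
PE(x + x^2) = 1 / ((1 - x)(1 - x^2)).
This is the generating function for partitions of n into parts of size 1 or 2. The number of 2's can be any j in 0..77, and the rest are 1's, so
[x^154] = floor(154/2) + 1 = 78.

78


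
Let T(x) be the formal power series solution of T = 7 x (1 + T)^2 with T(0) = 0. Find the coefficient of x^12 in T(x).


Apply the Lagrange inversion formula: if T = 7 x * phi(T) with phi(t) = (1 + t)^2, then [x^n] T = 7^n * (1/n) [t^(n-1)] phi(t)^n = 7^n * (1/n) [t^(n-1)] (1 + t)^(2n) = 7^n * (1/n) C(2n, n-1).
Using the identity C(2n, n-1) = C(2n, n) * n / (n+1), the unscaled factor equals C(2n, n) / (n+1) = C_n, the n-th Catalan number.
For n = 12: C_12 = C(24, 12) / 13 = 2704156/13 = 208012.
With the 7^12 = 13841287201 factor, the coefficient is 13841287201 * 208012 = 2879153833254412.

2879153833254412


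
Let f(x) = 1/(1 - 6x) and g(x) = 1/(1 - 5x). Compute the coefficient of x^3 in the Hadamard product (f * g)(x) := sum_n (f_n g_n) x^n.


f has coefficients f_k = 6^k and g has coefficients g_k = 5^k, so the Hadamard product has coefficient (f*g)_k = 6^k * 5^k = 30^k.
For k = 3: 30^3 = 27000.

27000


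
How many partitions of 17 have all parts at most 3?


Using the generating function (1-x)^(-1)(1-x^2)^(-1)(1-x^3)^(-1),
the coefficient of x^17 counts these restricted partitions.
Result = 33

33


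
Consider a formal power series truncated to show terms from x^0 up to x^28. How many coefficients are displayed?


From x^0 to x^28 inclusive, the count is 28 - 0 + 1 = 29.

29


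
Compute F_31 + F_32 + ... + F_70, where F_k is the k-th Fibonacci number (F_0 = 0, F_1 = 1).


Use the identity sum_{k=0}^{N} F_k = F_{N+2} - 1 (which follows from F_{k+2} - F_{k+1} = F_k). Then
sum_{k=31}^{70} F_k = (F_{72} - 1) - (F_{32} - 1) = F_{72} - F_{32}.
Computing: F_{72} = 498454011879264, F_{32} = 2178309, so
Sum = 498454011879264 - 2178309 = 498454009700955.

498454009700955


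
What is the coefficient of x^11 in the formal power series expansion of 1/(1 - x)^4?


The expansion 1/(1 - x)^r = sum_{k>=0} C(k + r - 1, r - 1) x^k follows from the multiset / negative-binomial theorem (or from repeated differentiation of the geometric series).
For r = 4 and k = 11:
C(14, 3) = 87178291200 / (6 * 39916800) = 364.

364


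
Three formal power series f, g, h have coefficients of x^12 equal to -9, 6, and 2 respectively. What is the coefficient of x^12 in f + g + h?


Series addition is componentwise:
-9 + 6 + 2
= -1

-1


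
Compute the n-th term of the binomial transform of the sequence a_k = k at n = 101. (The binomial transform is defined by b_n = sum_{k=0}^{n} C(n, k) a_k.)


With a_k = k, b_n = sum_{k=0}^{n} C(n, k) k. Using k * C(n, k) = n * C(n-1, k-1) gives b_n = n * sum_{k>=1} C(n-1, k-1) = n * 2^(n-1).
For n = 101: 101 * 2^100 = 101 * 1267650600228229401496703205376 = 128032710623051169551167023742976.

128032710623051169551167023742976


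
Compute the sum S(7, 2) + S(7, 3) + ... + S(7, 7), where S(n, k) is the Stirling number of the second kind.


By definition, S(n, k) counts partitions of an n-set into exactly k nonempty blocks.
Computing row n = 7 for k = 2..7:
S(7, k): 63, 301, 350, 140, 21, 1
Sum = 876.

876


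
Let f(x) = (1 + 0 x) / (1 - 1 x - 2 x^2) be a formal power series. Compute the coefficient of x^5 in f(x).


Write f(x) = sum_{k>=0} a_k x^k. Multiplying both sides by 1 - 1 x - 2 x^2 gives
(1 - 1 x - 2 x^2) sum_{k>=0} a_k x^k = 1 + 0 x.
Matching coefficients:
 x^0: a_0 = 1
 x^1: a_1 - 1 a_0 = 0  =>  a_1 = 1*1 + 0 = 1
 x^k (k >= 2): a_k = 1 a_{k-1} + 2 a_{k-2}.
Iterating: a_2 = 3, a_3 = 5, a_4 = 11, a_5 = 21.
So the coefficient of x^5 is 21.

21


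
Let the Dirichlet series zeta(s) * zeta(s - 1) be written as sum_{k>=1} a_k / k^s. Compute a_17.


Convolution gives a_k = sum_{d | k} d * 1 = sum_{d | k} d = sigma(k), the sum of positive divisors of k.
For k = 17, the divisors are 1, 17, so
sigma(17) = 1 + 17 = 18.

18


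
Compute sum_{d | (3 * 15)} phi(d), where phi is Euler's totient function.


First, 3 * 15 = 45. One classical identity is sum_{d | n} phi(d) = n (each k in [1, n] has a unique gcd with n, and among the k's with gcd(k, n) = n/d there are phi(d) of them). So the sum equals 45. We also verify directly:
Divisors of 45: 1, 3, 5, 9, 15, 45.
phi values: 1, 2, 4, 6, 8, 24.
Sum = 45.

45


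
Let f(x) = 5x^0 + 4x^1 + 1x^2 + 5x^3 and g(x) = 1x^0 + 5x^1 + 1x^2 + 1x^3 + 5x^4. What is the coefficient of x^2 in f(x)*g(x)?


Cauchy product at x^2:
5*1 + 4*5 + 1*1
= 26

26


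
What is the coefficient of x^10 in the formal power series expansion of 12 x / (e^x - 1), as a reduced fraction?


The exponential generating function for Bernoulli numbers is
x / (e^x - 1) = sum_{k>=0} B_k x^k / k!.
So the coefficient of x^10 in 12 x / (e^x - 1) is 12 B_10 / 10!.
Computing: B_10 = 5/66, 10! = 3628800, giving
12 * 5/66 / 3628800 = 1/3991680.

1/3991680


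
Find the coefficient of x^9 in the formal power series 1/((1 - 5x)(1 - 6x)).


By partial fractions or Cauchy convolution:
The coefficient equals sum_{k=0}^{9} 5^k * 6^(9-k).
= 50700551

50700551
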